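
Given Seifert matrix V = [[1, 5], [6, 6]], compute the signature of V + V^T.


Step 1: V + V^T = [[2, 11], [11, 12]]
Step 2: trace = 14, det = -97
Step 3: Discriminant = 14^2 - 4*(-97) = 584
Step 4: Eigenvalues: 19.083, -5.08305
Step 5: Signature = (# positive eigenvalues) - (# negative eigenvalues) = 0

0


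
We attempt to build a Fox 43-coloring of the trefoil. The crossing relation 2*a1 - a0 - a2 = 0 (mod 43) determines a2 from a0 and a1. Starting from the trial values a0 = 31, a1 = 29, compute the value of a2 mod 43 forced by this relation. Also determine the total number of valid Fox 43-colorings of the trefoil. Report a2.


Step 1: Apply the given crossing relation 2*a1 - a0 - a2 = 0 (mod 43).
  a2 = 2*a1 - a0 mod 43
  a2 = 2*29 - 31 mod 43
  a2 = 58 - 31 mod 43
  a2 = 27 mod 43 = 27
Step 2: The trefoil has determinant 3.
  Number of Fox p-colorings (p prime) is p^2 if p = 3, else p.
  Since 43 does not divide 3, only trivial (constant) colorings exist.
  (So the trial a0 = 31, a1 = 29 with a0 != a1 does NOT extend to a valid coloring of the whole trefoil: the other two crossing relations require 3*(a1 - a0) = 0 (mod 43), which fails.)
  Total colorings = 43
Step 3: a2 = 27, total Fox 43-colorings = 43

27


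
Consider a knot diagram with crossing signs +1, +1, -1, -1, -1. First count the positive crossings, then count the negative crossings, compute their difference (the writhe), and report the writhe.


Step 1: Count positive crossings (+1).
Positive crossings: 2
Step 2: Count negative crossings (-1).
Negative crossings: 3
Step 3: Writhe = (positive) - (negative)
w = 2 - 3 = -1
Step 4: |w| = 1, and w is negative

-1


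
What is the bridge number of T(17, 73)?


The bridge number of T(p,q) is min(p,q).
min(17, 73) = 17

17


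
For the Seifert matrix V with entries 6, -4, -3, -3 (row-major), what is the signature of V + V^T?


Step 1: V + V^T = [[12, -7], [-7, -6]]
Step 2: trace = 6, det = -121
Step 3: Discriminant = 6^2 - 4*(-121) = 520
Step 4: Eigenvalues: 14.4018, -8.40175
Step 5: Signature = (# positive eigenvalues) - (# negative eigenvalues) = 0

0


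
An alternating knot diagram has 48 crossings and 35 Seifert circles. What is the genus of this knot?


For alternating knots, g = (c - s + 1)/2.
= (48 - 35 + 1)/2
= 14/2 = 7

7


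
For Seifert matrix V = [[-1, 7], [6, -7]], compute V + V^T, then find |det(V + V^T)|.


Step 1: Form V + V^T where V = [[-1, 7], [6, -7]]
  V^T = [[-1, 6], [7, -7]]
  V + V^T = [[-2, 13], [13, -14]]
Step 2: det(V + V^T) = (-2)*(-14) - 13*13
  = 28 - 169 = -141
Step 3: Knot determinant = |det(V + V^T)| = |-141| = 141

141


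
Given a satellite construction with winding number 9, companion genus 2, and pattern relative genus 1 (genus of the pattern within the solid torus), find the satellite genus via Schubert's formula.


Schubert: g(satellite) = g_rel(pattern) + |winding| * g(companion),
where g_rel(pattern) is the genus of the pattern relative to the solid torus.
= 1 + 9 * 2
= 1 + 18 = 19

19


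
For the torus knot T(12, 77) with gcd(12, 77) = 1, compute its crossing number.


For a torus knot T(p, q) with gcd(p,q)=1,
the crossing number is min(p*(q-1), q*(p-1)).
p*(q-1) = 12*76 = 912
q*(p-1) = 77*11 = 847
min(912, 847) = 847

847


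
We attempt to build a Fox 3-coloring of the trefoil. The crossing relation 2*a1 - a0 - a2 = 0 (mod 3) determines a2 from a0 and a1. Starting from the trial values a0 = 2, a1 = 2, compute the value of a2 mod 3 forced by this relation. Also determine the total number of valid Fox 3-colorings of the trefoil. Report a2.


Step 1: Apply the given crossing relation 2*a1 - a0 - a2 = 0 (mod 3).
  a2 = 2*a1 - a0 mod 3
  a2 = 2*2 - 2 mod 3
  a2 = 4 - 2 mod 3
  a2 = 2 mod 3 = 2
Step 2: The trefoil has determinant 3.
  Number of Fox p-colorings (p prime) is p^2 if p = 3, else p.
  Since p = 3 divides det = 3, the trefoil is 3-colorable.
  (Indeed for p = 3 any choice of a0, a1 extends to a valid coloring; the trial (a0, a1, a2) = (2, 2, 2) satisfies all three crossing relations.)
  Total colorings = 3^2 = 9
Step 3: a2 = 2, total Fox 3-colorings = 9

2


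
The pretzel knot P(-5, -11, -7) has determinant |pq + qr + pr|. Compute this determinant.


Step 1: Compute pq + qr + pr.
pq = (-5)*(-11) = 55
qr = (-11)*(-7) = 77
pr = (-5)*(-7) = 35
pq + qr + pr = 55 + 77 + 35 = 167
Step 2: Take absolute value.
det(P(-5,-11,-7)) = |167| = 167

167


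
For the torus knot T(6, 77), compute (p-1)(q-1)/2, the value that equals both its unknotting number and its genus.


For a torus knot T(p,q), both the unknotting number and genus equal (p-1)(q-1)/2.
= (6-1)(77-1)/2
= 5*76/2
= 380/2 = 190

190


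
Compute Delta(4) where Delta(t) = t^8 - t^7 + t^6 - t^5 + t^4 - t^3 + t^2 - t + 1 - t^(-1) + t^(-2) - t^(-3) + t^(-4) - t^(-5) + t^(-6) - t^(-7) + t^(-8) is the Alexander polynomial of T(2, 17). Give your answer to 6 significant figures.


Substituting t = 4 into Delta(t) = t^8 - t^7 + t^6 - t^5 + t^4 - t^3 + t^2 - t + 1 - t^(-1) + t^(-2) - t^(-3) + t^(-4) - t^(-5) + t^(-6) - t^(-7) + t^(-8):
Term values: (65536) + (-16384) + (4096) + (-1024) + (256) + (-64) + (16) + (-4) + (1) + (-0.25) + (0.0625) + (-0.015625) + (0.00390625) + (-0.000976562) + (0.000244141) + (-6.10352e-05) + (1.52588e-05)
Sum = 52428.8
Rounded to 6 significant figures: 52428.8

52428.8


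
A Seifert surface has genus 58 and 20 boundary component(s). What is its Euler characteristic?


chi = 2 - 2g - b
= 2 - 2*58 - 20
= 2 - 116 - 20 = -134

-134


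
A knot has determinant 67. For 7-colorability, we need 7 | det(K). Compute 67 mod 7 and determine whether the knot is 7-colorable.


Step 1: A knot is p-colorable if and only if p divides its determinant.
Step 2: Compute 67 mod 7.
67 = 9 * 7 + 4
Step 3: 67 mod 7 = 4
Step 4: The knot is 7-colorable: no

4


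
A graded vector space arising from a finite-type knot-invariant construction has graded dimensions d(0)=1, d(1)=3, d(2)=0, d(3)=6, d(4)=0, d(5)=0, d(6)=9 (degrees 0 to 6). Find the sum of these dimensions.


Total dimension = d(0) + d(1) + ... + d(6)
= 1 + 3 + 0 + 6 + 0 + 0 + 9
= 19

19


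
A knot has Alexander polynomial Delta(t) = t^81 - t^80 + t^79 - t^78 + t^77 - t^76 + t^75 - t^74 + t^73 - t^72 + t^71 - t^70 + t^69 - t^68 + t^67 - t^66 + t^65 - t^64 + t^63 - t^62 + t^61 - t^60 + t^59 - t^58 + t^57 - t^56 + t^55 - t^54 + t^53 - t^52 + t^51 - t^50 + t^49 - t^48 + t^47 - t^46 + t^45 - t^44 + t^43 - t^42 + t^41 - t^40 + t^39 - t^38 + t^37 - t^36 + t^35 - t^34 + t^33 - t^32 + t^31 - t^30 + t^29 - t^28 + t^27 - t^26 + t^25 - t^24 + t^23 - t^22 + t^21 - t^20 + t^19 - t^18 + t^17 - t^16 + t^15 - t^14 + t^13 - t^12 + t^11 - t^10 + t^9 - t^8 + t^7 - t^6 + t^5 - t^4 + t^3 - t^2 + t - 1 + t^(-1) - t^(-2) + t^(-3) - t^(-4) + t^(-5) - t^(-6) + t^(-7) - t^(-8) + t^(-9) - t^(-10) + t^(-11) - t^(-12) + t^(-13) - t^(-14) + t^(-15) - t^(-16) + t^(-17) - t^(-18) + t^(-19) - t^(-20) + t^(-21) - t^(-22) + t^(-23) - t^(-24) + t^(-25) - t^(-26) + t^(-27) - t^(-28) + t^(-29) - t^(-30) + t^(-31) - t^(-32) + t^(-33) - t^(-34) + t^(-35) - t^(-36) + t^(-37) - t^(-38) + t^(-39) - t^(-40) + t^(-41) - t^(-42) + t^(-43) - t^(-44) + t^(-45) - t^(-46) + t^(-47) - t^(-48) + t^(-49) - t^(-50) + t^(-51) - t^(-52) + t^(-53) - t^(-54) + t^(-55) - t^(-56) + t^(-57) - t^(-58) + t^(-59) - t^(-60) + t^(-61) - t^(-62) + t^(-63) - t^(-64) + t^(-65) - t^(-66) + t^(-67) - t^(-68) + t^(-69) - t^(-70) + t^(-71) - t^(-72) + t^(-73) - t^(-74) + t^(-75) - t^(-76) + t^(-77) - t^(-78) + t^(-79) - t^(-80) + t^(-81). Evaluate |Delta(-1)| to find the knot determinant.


Step 1: The polynomial has 163 terms with alternating signs, exponents from 81 down to -81.
Step 2: Substitute t = -1. The i-th term has coefficient (-1)^i and exponent (m-i),
  so its value is (-1)^i * (-1)^(m-i) = (-1)^m = -1 for every i.
Step 3: All 163 terms equal -1, so Delta(-1) = 163 * (-1) = -163
Step 4: |Delta(-1)| = 163

163


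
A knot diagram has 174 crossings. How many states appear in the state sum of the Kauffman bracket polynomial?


Each crossing contributes 2 choices (A-smoothing or B-smoothing).
Total states = 2^174 = 23945242826029513411849172299223580994042798784118784

23945242826029513411849172299223580994042798784118784


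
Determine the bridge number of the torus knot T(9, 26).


The bridge number of T(p,q) is min(p,q).
min(9, 26) = 9

9


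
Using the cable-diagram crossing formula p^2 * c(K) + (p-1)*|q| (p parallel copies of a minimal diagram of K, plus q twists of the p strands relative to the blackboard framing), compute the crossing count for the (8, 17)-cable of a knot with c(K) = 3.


Step 1: Each of the c(K) crossings of the companion diagram becomes p*p = p^2 crossings among the p parallel strands, and each of the |q| twists s_1 s_2 ... s_(p-1) adds (p-1) crossings.
  Crossings = p^2 * c(K) + (p-1)*|q|
Step 2: = 8^2 * 3 + (8-1)*17
Step 3: = 64*3 + 7*17
Step 4: = 192 + 119 = 311

311


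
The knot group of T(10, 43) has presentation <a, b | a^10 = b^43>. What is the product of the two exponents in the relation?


The relation is a^10 = b^43.
Product of exponents = 10 * 43
= 430

430


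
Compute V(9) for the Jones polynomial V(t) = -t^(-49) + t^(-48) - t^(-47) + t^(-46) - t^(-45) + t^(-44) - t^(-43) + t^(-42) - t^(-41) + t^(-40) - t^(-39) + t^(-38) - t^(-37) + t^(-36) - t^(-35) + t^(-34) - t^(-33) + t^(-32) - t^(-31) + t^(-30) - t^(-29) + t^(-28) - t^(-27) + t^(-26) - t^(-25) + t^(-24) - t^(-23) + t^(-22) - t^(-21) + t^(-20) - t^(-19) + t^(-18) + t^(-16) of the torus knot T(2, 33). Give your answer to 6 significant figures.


Substituting t = 9 into V(t) = -t^(-49) + t^(-48) - t^(-47) + t^(-46) - t^(-45) + t^(-44) - t^(-43) + t^(-42) - t^(-41) + t^(-40) - t^(-39) + t^(-38) - t^(-37) + t^(-36) - t^(-35) + t^(-34) - t^(-33) + t^(-32) - t^(-31) + t^(-30) - t^(-29) + t^(-28) - t^(-27) + t^(-26) - t^(-25) + t^(-24) - t^(-23) + t^(-22) - t^(-21) + t^(-20) - t^(-19) + t^(-18) + t^(-16):
  (-)t^(-49) = -1.74629e-47
  (+)t^(-48) = 1.57166e-46
  (-)t^(-47) = -1.4145e-45
  (+)t^(-46) = 1.27305e-44
  (-)t^(-45) = -1.14574e-43
  (+)t^(-44) = 1.03117e-42
  (-)t^(-43) = -9.28052e-42
  (+)t^(-42) = 8.35246e-41
  (-)t^(-41) = -7.51722e-40
  (+)t^(-40) = 6.7655e-39
  (-)t^(-39) = -6.08895e-38
  (+)t^(-38) = 5.48005e-37
  (-)t^(-37) = -4.93205e-36
  (+)t^(-36) = 4.43884e-35
  (-)t^(-35) = -3.99496e-34
  (+)t^(-34) = 3.59546e-33
  (-)t^(-33) = -3.23592e-32
  (+)t^(-32) = 2.91232e-31
  (-)t^(-31) = -2.62109e-30
  (+)t^(-30) = 2.35898e-29
  (-)t^(-29) = -2.12308e-28
  (+)t^(-28) = 1.91078e-27
  (-)t^(-27) = -1.7197e-26
  (+)t^(-26) = 1.54773e-25
  (-)t^(-25) = -1.39296e-24
  (+)t^(-24) = 1.25366e-23
  (-)t^(-23) = -1.12829e-22
  (+)t^(-22) = 1.01546e-21
  (-)t^(-21) = -9.13918e-21
  (+)t^(-20) = 8.22526e-20
  (-)t^(-19) = -7.40274e-19
  (+)t^(-18) = 6.66246e-18
  (+)t^(-16) = 5.3966e-16
Sum = (-1.74629e-47) + (1.57166e-46) + (-1.4145e-45) + (1.27305e-44) + (-1.14574e-43) + (1.03117e-42) + (-9.28052e-42) + (8.35246e-41) + (-7.51722e-40) + (6.7655e-39) + (-6.08895e-38) + (5.48005e-37) + (-4.93205e-36) + (4.43884e-35) + (-3.99496e-34) + (3.59546e-33) + (-3.23592e-32) + (2.91232e-31) + (-2.62109e-30) + (2.35898e-29) + (-2.12308e-28) + (1.91078e-27) + (-1.7197e-26) + (1.54773e-25) + (-1.39296e-24) + (1.25366e-23) + (-1.12829e-22) + (1.01546e-21) + (-9.13918e-21) + (8.22526e-20) + (-7.40274e-19) + (6.66246e-18) + (5.3966e-16)
= 5.456557447e-16
Rounded to 6 significant figures: 5.45656e-16

5.45656e-16


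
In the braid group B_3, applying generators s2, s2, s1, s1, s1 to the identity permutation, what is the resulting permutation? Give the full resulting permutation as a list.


Starting with identity [1, 2, 3].
Apply generators in sequence:
  After s2: [1, 3, 2]
  After s2: [1, 2, 3]
  After s1: [2, 1, 3]
  After s1: [1, 2, 3]
  After s1: [2, 1, 3]
Final permutation: [2, 1, 3]

[2, 1, 3]


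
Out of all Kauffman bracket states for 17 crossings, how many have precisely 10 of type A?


We choose which 10 of 17 crossings get A-smoothings.
C(17, 10) = 17! / (10! * 7!)
= 19448

19448


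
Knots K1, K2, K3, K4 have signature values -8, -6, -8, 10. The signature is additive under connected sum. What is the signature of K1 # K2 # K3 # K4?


The signature is additive under connected sum.
signature(K1 # K2 # K3 # K4) = (-8) + (-6) + (-8) + (10)
= -12

-12


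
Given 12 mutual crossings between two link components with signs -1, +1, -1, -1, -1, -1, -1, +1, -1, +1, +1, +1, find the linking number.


Step 1: Count positive crossings: 5
Step 2: Count negative crossings: 7
Step 3: Sum of signs = 5 - 7 = -2
Step 4: Linking number = sum/2 = -2/2 = -1

-1


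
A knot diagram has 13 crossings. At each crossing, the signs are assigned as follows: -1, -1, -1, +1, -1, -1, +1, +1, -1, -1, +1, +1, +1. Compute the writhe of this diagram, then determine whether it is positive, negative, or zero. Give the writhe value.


Step 1: Count positive crossings (+1).
Positive crossings: 6
Step 2: Count negative crossings (-1).
Negative crossings: 7
Step 3: Writhe = (positive) - (negative)
w = 6 - 7 = -1
Step 4: |w| = 1, and w is negative

-1


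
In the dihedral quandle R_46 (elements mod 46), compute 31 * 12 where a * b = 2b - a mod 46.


31 * 12 = 2*12 - 31 mod 46
= 24 - 31 mod 46
= -7 mod 46 = 39

39


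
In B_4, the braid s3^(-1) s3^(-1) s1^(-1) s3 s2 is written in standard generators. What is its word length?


The word length counts the number of generators (including inverses).
Listing each generator: s3^(-1), s3^(-1), s1^(-1), s3, s2
There are 5 generators in this braid word.

5


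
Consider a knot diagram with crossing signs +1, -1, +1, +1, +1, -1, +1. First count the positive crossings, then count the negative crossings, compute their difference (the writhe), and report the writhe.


Step 1: Count positive crossings (+1).
Positive crossings: 5
Step 2: Count negative crossings (-1).
Negative crossings: 2
Step 3: Writhe = (positive) - (negative)
w = 5 - 2 = 3
Step 4: |w| = 3, and w is positive

3


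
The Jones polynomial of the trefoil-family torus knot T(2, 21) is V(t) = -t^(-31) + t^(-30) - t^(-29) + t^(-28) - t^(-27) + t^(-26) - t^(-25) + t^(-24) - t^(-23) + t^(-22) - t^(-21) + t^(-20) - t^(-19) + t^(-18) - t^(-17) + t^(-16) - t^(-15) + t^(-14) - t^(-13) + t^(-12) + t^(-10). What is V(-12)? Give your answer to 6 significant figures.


Substituting t = -12 into V(t) = -t^(-31) + t^(-30) - t^(-29) + t^(-28) - t^(-27) + t^(-26) - t^(-25) + t^(-24) - t^(-23) + t^(-22) - t^(-21) + t^(-20) - t^(-19) + t^(-18) - t^(-17) + t^(-16) - t^(-15) + t^(-14) - t^(-13) + t^(-12) + t^(-10):
  (-)t^(-31) = 3.5106e-34
  (+)t^(-30) = 4.21272e-33
  (-)t^(-29) = 5.05526e-32
  (+)t^(-28) = 6.06632e-31
  (-)t^(-27) = 7.27958e-30
  (+)t^(-26) = 8.7355e-29
  (-)t^(-25) = 1.04826e-27
  (+)t^(-24) = 1.25791e-26
  (-)t^(-23) = 1.50949e-25
  (+)t^(-22) = 1.81139e-24
  (-)t^(-21) = 2.17367e-23
  (+)t^(-20) = 2.60841e-22
  (-)t^(-19) = 3.13009e-21
  (+)t^(-18) = 3.7561e-20
  (-)t^(-17) = 4.50732e-19
  (+)t^(-16) = 5.40879e-18
  (-)t^(-15) = 6.49055e-17
  (+)t^(-14) = 7.78866e-16
  (-)t^(-13) = 9.34639e-15
  (+)t^(-12) = 1.12157e-13
  (+)t^(-10) = 1.61506e-11
Sum = (3.5106e-34) + (4.21272e-33) + (5.05526e-32) + (6.06632e-31) + (7.27958e-30) + (8.7355e-29) + (1.04826e-27) + (1.25791e-26) + (1.50949e-25) + (1.81139e-24) + (2.17367e-23) + (2.60841e-22) + (3.13009e-21) + (3.7561e-20) + (4.50732e-19) + (5.40879e-18) + (6.49055e-17) + (7.78866e-16) + (9.34639e-15) + (1.12157e-13) + (1.61506e-11)
= 1.6272911e-11
Rounded to 6 significant figures: 1.62729e-11

1.62729e-11


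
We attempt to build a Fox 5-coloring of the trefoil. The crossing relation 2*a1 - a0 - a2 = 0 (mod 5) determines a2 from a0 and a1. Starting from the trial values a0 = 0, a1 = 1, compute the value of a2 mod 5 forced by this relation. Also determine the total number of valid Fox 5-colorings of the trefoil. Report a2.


Step 1: Apply the given crossing relation 2*a1 - a0 - a2 = 0 (mod 5).
  a2 = 2*a1 - a0 mod 5
  a2 = 2*1 - 0 mod 5
  a2 = 2 - 0 mod 5
  a2 = 2 mod 5 = 2
Step 2: The trefoil has determinant 3.
  Number of Fox p-colorings (p prime) is p^2 if p = 3, else p.
  Since 5 does not divide 3, only trivial (constant) colorings exist.
  (So the trial a0 = 0, a1 = 1 with a0 != a1 does NOT extend to a valid coloring of the whole trefoil: the other two crossing relations require 3*(a1 - a0) = 0 (mod 5), which fails.)
  Total colorings = 5
Step 3: a2 = 2, total Fox 5-colorings = 5

2


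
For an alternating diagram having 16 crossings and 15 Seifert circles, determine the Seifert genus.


For alternating knots, g = (c - s + 1)/2.
= (16 - 15 + 1)/2
= 2/2 = 1

1


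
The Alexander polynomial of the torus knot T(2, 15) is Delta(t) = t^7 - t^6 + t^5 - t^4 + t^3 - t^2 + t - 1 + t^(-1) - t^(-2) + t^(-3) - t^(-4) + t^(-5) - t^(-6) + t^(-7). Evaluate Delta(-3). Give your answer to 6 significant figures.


Substituting t = -3 into Delta(t) = t^7 - t^6 + t^5 - t^4 + t^3 - t^2 + t - 1 + t^(-1) - t^(-2) + t^(-3) - t^(-4) + t^(-5) - t^(-6) + t^(-7):
Term values: (-2187) + (-729) + (-243) + (-81) + (-27) + (-9) + (-3) + (-1) + (-0.333333) + (-0.111111) + (-0.037037) + (-0.0123457) + (-0.00411523) + (-0.00137174) + (-0.000457247)
Sum = -3280.499771
Rounded to 6 significant figures: -3280.5

-3280.5


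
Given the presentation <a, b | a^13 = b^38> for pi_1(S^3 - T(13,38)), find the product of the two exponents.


The relation is a^13 = b^38.
Product of exponents = 13 * 38
= 494

494


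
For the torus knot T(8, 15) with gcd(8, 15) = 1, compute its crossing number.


For a torus knot T(p, q) with gcd(p,q)=1,
the crossing number is min(p*(q-1), q*(p-1)).
p*(q-1) = 8*14 = 112
q*(p-1) = 15*7 = 105
min(112, 105) = 105

105


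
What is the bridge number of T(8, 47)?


The bridge number of T(p,q) is min(p,q).
min(8, 47) = 8

8


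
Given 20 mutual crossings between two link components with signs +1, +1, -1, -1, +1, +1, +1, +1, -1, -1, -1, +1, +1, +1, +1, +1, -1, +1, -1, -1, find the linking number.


Step 1: Count positive crossings: 12
Step 2: Count negative crossings: 8
Step 3: Sum of signs = 12 - 8 = 4
Step 4: Linking number = sum/2 = 4/2 = 2

2


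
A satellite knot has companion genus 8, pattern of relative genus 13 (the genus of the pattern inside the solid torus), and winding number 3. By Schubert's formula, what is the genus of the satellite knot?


Schubert: g(satellite) = g_rel(pattern) + |winding| * g(companion),
where g_rel(pattern) is the genus of the pattern relative to the solid torus.
= 13 + 3 * 8
= 13 + 24 = 37

37


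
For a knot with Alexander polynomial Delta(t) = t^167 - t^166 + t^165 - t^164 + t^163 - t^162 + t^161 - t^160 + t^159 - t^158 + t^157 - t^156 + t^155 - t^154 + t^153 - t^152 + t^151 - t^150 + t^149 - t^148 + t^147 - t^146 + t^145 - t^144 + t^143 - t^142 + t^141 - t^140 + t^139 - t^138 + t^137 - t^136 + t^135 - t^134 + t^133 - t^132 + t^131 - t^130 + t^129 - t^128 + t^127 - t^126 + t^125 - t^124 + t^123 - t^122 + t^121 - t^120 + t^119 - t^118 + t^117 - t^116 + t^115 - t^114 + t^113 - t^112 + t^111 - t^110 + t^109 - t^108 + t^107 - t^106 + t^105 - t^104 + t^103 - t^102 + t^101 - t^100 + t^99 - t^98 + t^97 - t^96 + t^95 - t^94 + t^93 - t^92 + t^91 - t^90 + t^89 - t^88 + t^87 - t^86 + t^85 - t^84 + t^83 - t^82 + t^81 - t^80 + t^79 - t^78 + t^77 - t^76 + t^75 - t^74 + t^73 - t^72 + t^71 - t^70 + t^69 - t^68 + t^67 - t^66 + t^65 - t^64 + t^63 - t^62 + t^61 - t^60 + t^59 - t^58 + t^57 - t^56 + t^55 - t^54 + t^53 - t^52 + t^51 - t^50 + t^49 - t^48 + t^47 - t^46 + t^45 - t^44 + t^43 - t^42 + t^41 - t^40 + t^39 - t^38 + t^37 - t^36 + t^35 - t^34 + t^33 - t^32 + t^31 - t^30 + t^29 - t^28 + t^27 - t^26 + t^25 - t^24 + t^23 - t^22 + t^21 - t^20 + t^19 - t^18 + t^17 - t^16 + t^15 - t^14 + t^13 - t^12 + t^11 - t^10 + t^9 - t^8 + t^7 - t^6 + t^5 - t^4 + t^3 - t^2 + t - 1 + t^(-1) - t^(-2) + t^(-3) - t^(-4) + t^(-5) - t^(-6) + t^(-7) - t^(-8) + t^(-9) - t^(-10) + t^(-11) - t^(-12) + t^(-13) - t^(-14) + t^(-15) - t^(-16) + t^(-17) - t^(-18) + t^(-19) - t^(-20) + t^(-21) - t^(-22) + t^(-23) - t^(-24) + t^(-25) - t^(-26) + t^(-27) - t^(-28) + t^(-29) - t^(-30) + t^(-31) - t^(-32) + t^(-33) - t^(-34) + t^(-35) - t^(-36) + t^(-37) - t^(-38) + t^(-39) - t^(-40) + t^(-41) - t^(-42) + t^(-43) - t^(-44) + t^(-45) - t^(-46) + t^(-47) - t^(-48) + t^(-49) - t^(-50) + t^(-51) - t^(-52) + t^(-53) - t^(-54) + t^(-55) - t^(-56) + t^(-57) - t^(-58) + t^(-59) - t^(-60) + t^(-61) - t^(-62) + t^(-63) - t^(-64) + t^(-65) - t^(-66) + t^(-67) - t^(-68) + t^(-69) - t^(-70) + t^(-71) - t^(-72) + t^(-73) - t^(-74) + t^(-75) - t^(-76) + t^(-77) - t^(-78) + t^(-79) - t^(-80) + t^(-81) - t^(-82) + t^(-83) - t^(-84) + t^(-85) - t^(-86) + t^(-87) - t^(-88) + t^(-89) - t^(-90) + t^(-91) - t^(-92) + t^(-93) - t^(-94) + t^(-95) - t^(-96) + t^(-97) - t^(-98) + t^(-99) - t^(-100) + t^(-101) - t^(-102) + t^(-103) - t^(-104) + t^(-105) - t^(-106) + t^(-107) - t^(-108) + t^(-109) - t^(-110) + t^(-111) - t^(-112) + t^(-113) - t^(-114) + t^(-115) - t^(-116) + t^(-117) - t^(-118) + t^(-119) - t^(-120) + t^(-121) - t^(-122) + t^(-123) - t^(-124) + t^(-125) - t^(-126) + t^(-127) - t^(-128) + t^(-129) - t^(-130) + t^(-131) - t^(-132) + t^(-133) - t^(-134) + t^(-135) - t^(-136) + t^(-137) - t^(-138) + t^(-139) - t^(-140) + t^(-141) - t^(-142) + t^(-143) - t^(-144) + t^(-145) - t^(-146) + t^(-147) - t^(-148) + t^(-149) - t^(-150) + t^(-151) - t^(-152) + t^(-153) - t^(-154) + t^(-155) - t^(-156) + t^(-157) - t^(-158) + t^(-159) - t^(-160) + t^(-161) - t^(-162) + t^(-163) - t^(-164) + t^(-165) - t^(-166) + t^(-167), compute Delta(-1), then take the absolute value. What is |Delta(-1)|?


Step 1: The polynomial has 335 terms with alternating signs, exponents from 167 down to -167.
Step 2: Substitute t = -1. The i-th term has coefficient (-1)^i and exponent (m-i),
  so its value is (-1)^i * (-1)^(m-i) = (-1)^m = -1 for every i.
Step 3: All 335 terms equal -1, so Delta(-1) = 335 * (-1) = -335
Step 4: |Delta(-1)| = 335

335


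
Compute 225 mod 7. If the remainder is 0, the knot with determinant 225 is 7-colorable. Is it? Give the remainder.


Step 1: A knot is p-colorable if and only if p divides its determinant.
Step 2: Compute 225 mod 7.
225 = 32 * 7 + 1
Step 3: 225 mod 7 = 1
Step 4: The knot is 7-colorable: no

1


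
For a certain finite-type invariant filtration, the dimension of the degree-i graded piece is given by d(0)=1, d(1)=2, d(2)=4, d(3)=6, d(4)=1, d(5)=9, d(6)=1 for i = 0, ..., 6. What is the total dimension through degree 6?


Total dimension = d(0) + d(1) + ... + d(6)
= 1 + 2 + 4 + 6 + 1 + 9 + 1
= 24

24


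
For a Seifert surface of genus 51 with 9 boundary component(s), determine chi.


chi = 2 - 2g - b
= 2 - 2*51 - 9
= 2 - 102 - 9 = -109

-109


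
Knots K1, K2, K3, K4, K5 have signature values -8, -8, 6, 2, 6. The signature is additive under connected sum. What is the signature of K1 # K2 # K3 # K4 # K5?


The signature is additive under connected sum.
signature(K1 # K2 # K3 # K4 # K5) = (-8) + (-8) + (6) + (2) + (6)
= -2

-2


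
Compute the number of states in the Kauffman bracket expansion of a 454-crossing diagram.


Each crossing contributes 2 choices (A-smoothing or B-smoothing).
Total states = 2^454 = 46517678354918840995156723704832290198633047083988355858015372747560914439257467092876227245680868195888801382801035387746214504231337984

46517678354918840995156723704832290198633047083988355858015372747560914439257467092876227245680868195888801382801035387746214504231337984


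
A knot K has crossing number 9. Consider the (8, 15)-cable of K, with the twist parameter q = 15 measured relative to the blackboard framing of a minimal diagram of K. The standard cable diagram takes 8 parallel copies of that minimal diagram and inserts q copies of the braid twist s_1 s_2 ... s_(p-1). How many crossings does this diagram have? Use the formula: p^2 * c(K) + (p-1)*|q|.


Step 1: Each of the c(K) crossings of the companion diagram becomes p*p = p^2 crossings among the p parallel strands, and each of the |q| twists s_1 s_2 ... s_(p-1) adds (p-1) crossings.
  Crossings = p^2 * c(K) + (p-1)*|q|
Step 2: = 8^2 * 9 + (8-1)*15
Step 3: = 64*9 + 7*15
Step 4: = 576 + 105 = 681

681


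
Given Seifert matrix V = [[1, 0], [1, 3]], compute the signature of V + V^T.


Step 1: V + V^T = [[2, 1], [1, 6]]
Step 2: trace = 8, det = 11
Step 3: Discriminant = 8^2 - 4*11 = 20
Step 4: Eigenvalues: 6.23607, 1.76393
Step 5: Signature = (# positive eigenvalues) - (# negative eigenvalues) = 2

2


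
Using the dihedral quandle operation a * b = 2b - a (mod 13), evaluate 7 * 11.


7 * 11 = 2*11 - 7 mod 13
= 22 - 7 mod 13
= 15 mod 13 = 2

2


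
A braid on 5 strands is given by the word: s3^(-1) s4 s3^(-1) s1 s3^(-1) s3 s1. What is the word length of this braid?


The word length counts the number of generators (including inverses).
Listing each generator: s3^(-1), s4, s3^(-1), s1, s3^(-1), s3, s1
There are 7 generators in this braid word.

7


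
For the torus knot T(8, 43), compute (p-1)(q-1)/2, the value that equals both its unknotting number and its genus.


For a torus knot T(p,q), both the unknotting number and genus equal (p-1)(q-1)/2.
= (8-1)(43-1)/2
= 7*42/2
= 294/2 = 147

147


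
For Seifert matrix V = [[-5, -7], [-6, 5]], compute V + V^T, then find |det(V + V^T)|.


Step 1: Form V + V^T where V = [[-5, -7], [-6, 5]]
  V^T = [[-5, -6], [-7, 5]]
  V + V^T = [[-10, -13], [-13, 10]]
Step 2: det(V + V^T) = (-10)*10 - (-13)*(-13)
  = -100 - 169 = -269
Step 3: Knot determinant = |det(V + V^T)| = |-269| = 269

269


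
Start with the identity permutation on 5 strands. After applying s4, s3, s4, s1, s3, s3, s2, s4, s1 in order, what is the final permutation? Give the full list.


Starting with identity [1, 2, 3, 4, 5].
Apply generators in sequence:
  After s4: [1, 2, 3, 5, 4]
  After s3: [1, 2, 5, 3, 4]
  After s4: [1, 2, 5, 4, 3]
  After s1: [2, 1, 5, 4, 3]
  After s3: [2, 1, 4, 5, 3]
  After s3: [2, 1, 5, 4, 3]
  After s2: [2, 5, 1, 4, 3]
  After s4: [2, 5, 1, 3, 4]
  After s1: [5, 2, 1, 3, 4]
Final permutation: [5, 2, 1, 3, 4]

[5, 2, 1, 3, 4]


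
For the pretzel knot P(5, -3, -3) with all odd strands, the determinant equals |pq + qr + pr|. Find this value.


Step 1: Compute pq + qr + pr.
pq = 5*(-3) = -15
qr = (-3)*(-3) = 9
pr = 5*(-3) = -15
pq + qr + pr = -15 + 9 + (-15) = -21
Step 2: Take absolute value.
det(P(5,-3,-3)) = |-21| = 21

21


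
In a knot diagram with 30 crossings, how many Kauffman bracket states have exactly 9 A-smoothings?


We choose which 9 of 30 crossings get A-smoothings.
C(30, 9) = 30! / (9! * 21!)
= 14307150

14307150


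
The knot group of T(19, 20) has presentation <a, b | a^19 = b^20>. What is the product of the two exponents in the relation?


The relation is a^19 = b^20.
Product of exponents = 19 * 20
= 380

380


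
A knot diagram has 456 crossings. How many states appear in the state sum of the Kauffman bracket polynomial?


Each crossing contributes 2 choices (A-smoothing or B-smoothing).
Total states = 2^456 = 186070713419675363980626894819329160794532188335953423432061490990243657757029868371504908982723472783555205531204141550984858016925351936

186070713419675363980626894819329160794532188335953423432061490990243657757029868371504908982723472783555205531204141550984858016925351936


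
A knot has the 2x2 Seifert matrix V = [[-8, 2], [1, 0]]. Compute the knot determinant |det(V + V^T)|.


Step 1: Form V + V^T where V = [[-8, 2], [1, 0]]
  V^T = [[-8, 1], [2, 0]]
  V + V^T = [[-16, 3], [3, 0]]
Step 2: det(V + V^T) = (-16)*0 - 3*3
  = 0 - 9 = -9
Step 3: Knot determinant = |det(V + V^T)| = |-9| = 9

9


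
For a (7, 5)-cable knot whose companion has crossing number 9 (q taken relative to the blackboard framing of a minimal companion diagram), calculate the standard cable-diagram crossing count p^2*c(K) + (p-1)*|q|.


Step 1: Each of the c(K) crossings of the companion diagram becomes p*p = p^2 crossings among the p parallel strands, and each of the |q| twists s_1 s_2 ... s_(p-1) adds (p-1) crossings.
  Crossings = p^2 * c(K) + (p-1)*|q|
Step 2: = 7^2 * 9 + (7-1)*5
Step 3: = 49*9 + 6*5
Step 4: = 441 + 30 = 471

471


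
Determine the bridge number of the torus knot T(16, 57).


The bridge number of T(p,q) is min(p,q).
min(16, 57) = 16

16


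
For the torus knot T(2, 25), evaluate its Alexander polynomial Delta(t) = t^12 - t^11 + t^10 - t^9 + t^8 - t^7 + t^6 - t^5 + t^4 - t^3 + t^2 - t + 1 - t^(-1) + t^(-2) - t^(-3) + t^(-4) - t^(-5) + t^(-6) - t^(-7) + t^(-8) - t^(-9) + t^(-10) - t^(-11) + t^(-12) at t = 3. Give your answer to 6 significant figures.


Substituting t = 3 into Delta(t) = t^12 - t^11 + t^10 - t^9 + t^8 - t^7 + t^6 - t^5 + t^4 - t^3 + t^2 - t + 1 - t^(-1) + t^(-2) - t^(-3) + t^(-4) - t^(-5) + t^(-6) - t^(-7) + t^(-8) - t^(-9) + t^(-10) - t^(-11) + t^(-12):
Term values: (531441) + (-177147) + (59049) + (-19683) + (6561) + (-2187) + (729) + (-243) + (81) + (-27) + (9) + (-3) + (1) + (-0.333333) + (0.111111) + (-0.037037) + (0.0123457) + (-0.00411523) + (0.00137174) + (-0.000457247) + (0.000152416) + (-5.08053e-05) + (1.69351e-05) + (-5.64503e-06) + (1.88168e-06)
Sum = 398580.75
Rounded to 6 significant figures: 398581

398581


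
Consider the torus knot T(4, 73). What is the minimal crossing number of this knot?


For a torus knot T(p, q) with gcd(p,q)=1,
the crossing number is min(p*(q-1), q*(p-1)).
p*(q-1) = 4*72 = 288
q*(p-1) = 73*3 = 219
min(288, 219) = 219

219


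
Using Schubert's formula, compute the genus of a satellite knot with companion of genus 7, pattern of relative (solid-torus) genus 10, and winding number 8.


Schubert: g(satellite) = g_rel(pattern) + |winding| * g(companion),
where g_rel(pattern) is the genus of the pattern relative to the solid torus.
= 10 + 8 * 7
= 10 + 56 = 66

66


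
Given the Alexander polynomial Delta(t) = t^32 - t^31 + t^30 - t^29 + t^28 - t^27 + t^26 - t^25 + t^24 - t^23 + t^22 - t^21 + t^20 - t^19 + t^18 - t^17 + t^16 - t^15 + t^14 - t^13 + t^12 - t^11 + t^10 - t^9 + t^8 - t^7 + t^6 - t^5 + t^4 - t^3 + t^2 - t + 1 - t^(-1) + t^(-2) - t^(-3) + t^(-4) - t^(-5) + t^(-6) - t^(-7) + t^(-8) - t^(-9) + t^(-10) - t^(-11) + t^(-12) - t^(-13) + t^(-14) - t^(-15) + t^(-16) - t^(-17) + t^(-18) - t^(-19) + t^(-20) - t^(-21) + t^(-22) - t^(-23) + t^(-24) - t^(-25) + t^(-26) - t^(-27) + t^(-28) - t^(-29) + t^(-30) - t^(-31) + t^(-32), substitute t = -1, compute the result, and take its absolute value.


Step 1: The polynomial has 65 terms with alternating signs, exponents from 32 down to -32.
Step 2: Substitute t = -1. The i-th term has coefficient (-1)^i and exponent (m-i),
  so its value is (-1)^i * (-1)^(m-i) = (-1)^m = 1 for every i.
Step 3: All 65 terms equal 1, so Delta(-1) = 65 * (1) = 65
Step 4: |Delta(-1)| = 65

65


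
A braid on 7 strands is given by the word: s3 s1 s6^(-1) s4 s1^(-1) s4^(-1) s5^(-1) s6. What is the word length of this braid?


The word length counts the number of generators (including inverses).
Listing each generator: s3, s1, s6^(-1), s4, s1^(-1), s4^(-1), s5^(-1), s6
There are 8 generators in this braid word.

8


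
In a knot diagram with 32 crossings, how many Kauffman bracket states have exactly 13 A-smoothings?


We choose which 13 of 32 crossings get A-smoothings.
C(32, 13) = 32! / (13! * 19!)
= 347373600

347373600


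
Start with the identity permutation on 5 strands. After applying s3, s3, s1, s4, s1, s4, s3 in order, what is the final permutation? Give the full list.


Starting with identity [1, 2, 3, 4, 5].
Apply generators in sequence:
  After s3: [1, 2, 4, 3, 5]
  After s3: [1, 2, 3, 4, 5]
  After s1: [2, 1, 3, 4, 5]
  After s4: [2, 1, 3, 5, 4]
  After s1: [1, 2, 3, 5, 4]
  After s4: [1, 2, 3, 4, 5]
  After s3: [1, 2, 4, 3, 5]
Final permutation: [1, 2, 4, 3, 5]

[1, 2, 4, 3, 5]


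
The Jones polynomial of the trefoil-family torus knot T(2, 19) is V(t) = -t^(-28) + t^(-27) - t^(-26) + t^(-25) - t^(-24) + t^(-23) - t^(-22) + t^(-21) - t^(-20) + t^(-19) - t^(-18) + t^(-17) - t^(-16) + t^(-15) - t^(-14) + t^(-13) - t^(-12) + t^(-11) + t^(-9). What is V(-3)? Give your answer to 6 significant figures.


Substituting t = -3 into V(t) = -t^(-28) + t^(-27) - t^(-26) + t^(-25) - t^(-24) + t^(-23) - t^(-22) + t^(-21) - t^(-20) + t^(-19) - t^(-18) + t^(-17) - t^(-16) + t^(-15) - t^(-14) + t^(-13) - t^(-12) + t^(-11) + t^(-9):
  (-)t^(-28) = -4.37124e-14
  (+)t^(-27) = -1.31137e-13
  (-)t^(-26) = -3.93412e-13
  (+)t^(-25) = -1.18024e-12
  (-)t^(-24) = -3.54071e-12
  (+)t^(-23) = -1.06221e-11
  (-)t^(-22) = -3.18664e-11
  (+)t^(-21) = -9.55991e-11
  (-)t^(-20) = -2.86797e-10
  (+)t^(-19) = -8.60392e-10
  (-)t^(-18) = -2.58117e-09
  (+)t^(-17) = -7.74352e-09
  (-)t^(-16) = -2.32306e-08
  (+)t^(-15) = -6.96917e-08
  (-)t^(-14) = -2.09075e-07
  (+)t^(-13) = -6.27225e-07
  (-)t^(-12) = -1.88168e-06
  (+)t^(-11) = -5.64503e-06
  (+)t^(-9) = -5.08053e-05
Sum = (-4.37124e-14) + (-1.31137e-13) + (-3.93412e-13) + (-1.18024e-12) + (-3.54071e-12) + (-1.06221e-11) + (-3.18664e-11) + (-9.55991e-11) + (-2.86797e-10) + (-8.60392e-10) + (-2.58117e-09) + (-7.74352e-09) + (-2.32306e-08) + (-6.96917e-08) + (-2.09075e-07) + (-6.27225e-07) + (-1.88168e-06) + (-5.64503e-06) + (-5.08053e-05)
= -5.927280731e-05
Rounded to 6 significant figures: -5.92728e-05

-5.92728e-05


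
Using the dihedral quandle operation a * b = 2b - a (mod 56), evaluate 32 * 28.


32 * 28 = 2*28 - 32 mod 56
= 56 - 32 mod 56
= 24 mod 56 = 24

24


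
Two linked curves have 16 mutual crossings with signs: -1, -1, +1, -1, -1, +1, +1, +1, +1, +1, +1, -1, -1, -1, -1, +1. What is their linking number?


Step 1: Count positive crossings: 8
Step 2: Count negative crossings: 8
Step 3: Sum of signs = 8 - 8 = 0
Step 4: Linking number = sum/2 = 0/2 = 0

0


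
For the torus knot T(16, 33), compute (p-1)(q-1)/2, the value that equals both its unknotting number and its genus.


For a torus knot T(p,q), both the unknotting number and genus equal (p-1)(q-1)/2.
= (16-1)(33-1)/2
= 15*32/2
= 480/2 = 240

240


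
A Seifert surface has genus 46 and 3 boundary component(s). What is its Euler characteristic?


chi = 2 - 2g - b
= 2 - 2*46 - 3
= 2 - 92 - 3 = -93

-93


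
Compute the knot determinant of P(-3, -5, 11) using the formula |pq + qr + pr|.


Step 1: Compute pq + qr + pr.
pq = (-3)*(-5) = 15
qr = (-5)*11 = -55
pr = (-3)*11 = -33
pq + qr + pr = 15 + (-55) + (-33) = -73
Step 2: Take absolute value.
det(P(-3,-5,11)) = |-73| = 73

73


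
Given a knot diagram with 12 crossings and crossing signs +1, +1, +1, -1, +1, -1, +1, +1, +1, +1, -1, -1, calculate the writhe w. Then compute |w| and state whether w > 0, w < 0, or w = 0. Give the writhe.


Step 1: Count positive crossings (+1).
Positive crossings: 8
Step 2: Count negative crossings (-1).
Negative crossings: 4
Step 3: Writhe = (positive) - (negative)
w = 8 - 4 = 4
Step 4: |w| = 4, and w is positive

4


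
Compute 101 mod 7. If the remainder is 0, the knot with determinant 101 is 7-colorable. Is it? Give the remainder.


Step 1: A knot is p-colorable if and only if p divides its determinant.
Step 2: Compute 101 mod 7.
101 = 14 * 7 + 3
Step 3: 101 mod 7 = 3
Step 4: The knot is 7-colorable: no

3


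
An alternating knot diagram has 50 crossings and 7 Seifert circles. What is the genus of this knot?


For alternating knots, g = (c - s + 1)/2.
= (50 - 7 + 1)/2
= 44/2 = 22

22


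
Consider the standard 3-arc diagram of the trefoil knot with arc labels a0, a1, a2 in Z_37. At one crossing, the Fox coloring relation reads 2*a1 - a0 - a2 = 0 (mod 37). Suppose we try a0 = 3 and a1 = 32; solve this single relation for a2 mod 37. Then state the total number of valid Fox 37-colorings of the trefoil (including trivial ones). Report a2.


Step 1: Apply the given crossing relation 2*a1 - a0 - a2 = 0 (mod 37).
  a2 = 2*a1 - a0 mod 37
  a2 = 2*32 - 3 mod 37
  a2 = 64 - 3 mod 37
  a2 = 61 mod 37 = 24
Step 2: The trefoil has determinant 3.
  Number of Fox p-colorings (p prime) is p^2 if p = 3, else p.
  Since 37 does not divide 3, only trivial (constant) colorings exist.
  (So the trial a0 = 3, a1 = 32 with a0 != a1 does NOT extend to a valid coloring of the whole trefoil: the other two crossing relations require 3*(a1 - a0) = 0 (mod 37), which fails.)
  Total colorings = 37
Step 3: a2 = 24, total Fox 37-colorings = 37

24


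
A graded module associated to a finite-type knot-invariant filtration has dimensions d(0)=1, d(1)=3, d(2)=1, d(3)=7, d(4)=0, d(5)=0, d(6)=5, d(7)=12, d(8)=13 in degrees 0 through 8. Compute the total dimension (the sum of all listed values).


Total dimension = d(0) + d(1) + ... + d(8)
= 1 + 3 + 1 + 7 + 0 + 0 + 5 + 12 + 13
= 42

42


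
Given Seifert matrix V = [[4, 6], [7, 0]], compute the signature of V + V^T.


Step 1: V + V^T = [[8, 13], [13, 0]]
Step 2: trace = 8, det = -169
Step 3: Discriminant = 8^2 - 4*(-169) = 740
Step 4: Eigenvalues: 17.6015, -9.60147
Step 5: Signature = (# positive eigenvalues) - (# negative eigenvalues) = 0

0


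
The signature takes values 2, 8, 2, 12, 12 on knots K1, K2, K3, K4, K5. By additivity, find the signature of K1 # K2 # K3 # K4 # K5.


The signature is additive under connected sum.
signature(K1 # K2 # K3 # K4 # K5) = (2) + (8) + (2) + (12) + (12)
= 36

36


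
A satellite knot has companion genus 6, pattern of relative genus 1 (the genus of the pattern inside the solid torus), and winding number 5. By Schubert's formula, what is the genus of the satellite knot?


Schubert: g(satellite) = g_rel(pattern) + |winding| * g(companion),
where g_rel(pattern) is the genus of the pattern relative to the solid torus.
= 1 + 5 * 6
= 1 + 30 = 31

31


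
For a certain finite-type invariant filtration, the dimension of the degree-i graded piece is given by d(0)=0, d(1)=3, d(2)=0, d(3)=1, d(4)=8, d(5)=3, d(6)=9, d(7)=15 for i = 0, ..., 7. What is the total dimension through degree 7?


Total dimension = d(0) + d(1) + ... + d(7)
= 0 + 3 + 0 + 1 + 8 + 3 + 9 + 15
= 39

39


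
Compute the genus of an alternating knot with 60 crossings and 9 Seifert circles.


For alternating knots, g = (c - s + 1)/2.
= (60 - 9 + 1)/2
= 52/2 = 26

26


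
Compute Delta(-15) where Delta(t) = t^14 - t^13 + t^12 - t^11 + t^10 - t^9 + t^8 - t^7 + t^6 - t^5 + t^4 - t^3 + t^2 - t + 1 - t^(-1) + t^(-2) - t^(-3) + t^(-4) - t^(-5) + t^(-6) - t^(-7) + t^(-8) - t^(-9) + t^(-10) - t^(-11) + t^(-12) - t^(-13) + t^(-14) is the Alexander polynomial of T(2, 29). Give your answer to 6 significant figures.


Substituting t = -15 into Delta(t) = t^14 - t^13 + t^12 - t^11 + t^10 - t^9 + t^8 - t^7 + t^6 - t^5 + t^4 - t^3 + t^2 - t + 1 - t^(-1) + t^(-2) - t^(-3) + t^(-4) - t^(-5) + t^(-6) - t^(-7) + t^(-8) - t^(-9) + t^(-10) - t^(-11) + t^(-12) - t^(-13) + t^(-14):
Term values: (29192926025390624) + (1946195068359375) + (129746337890625) + (8649755859375) + (576650390625) + (38443359375) + (2562890625) + (170859375) + (11390625) + (759375) + (50625) + (3375) + (225) + (15) + (1) + (0.0666667) + (0.00444444) + (0.000296296) + (1.97531e-05) + (1.31687e-06) + (8.77915e-08) + (5.85277e-09) + (3.90184e-10) + (2.60123e-11) + (1.73415e-12) + (1.1561e-13) + (7.70735e-15) + (5.13823e-16) + (3.42549e-17)
Sum = 3.127813503e+16
Rounded to 6 significant figures: 3.12781e+16

3.12781e+16


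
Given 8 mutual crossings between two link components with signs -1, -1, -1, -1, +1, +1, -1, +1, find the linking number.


Step 1: Count positive crossings: 3
Step 2: Count negative crossings: 5
Step 3: Sum of signs = 3 - 5 = -2
Step 4: Linking number = sum/2 = -2/2 = -1

-1


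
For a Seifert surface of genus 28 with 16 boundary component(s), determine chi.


chi = 2 - 2g - b
= 2 - 2*28 - 16
= 2 - 56 - 16 = -70

-70


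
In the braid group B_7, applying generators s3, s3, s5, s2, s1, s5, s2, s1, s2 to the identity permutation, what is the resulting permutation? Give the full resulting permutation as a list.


Starting with identity [1, 2, 3, 4, 5, 6, 7].
Apply generators in sequence:
  After s3: [1, 2, 4, 3, 5, 6, 7]
  After s3: [1, 2, 3, 4, 5, 6, 7]
  After s5: [1, 2, 3, 4, 6, 5, 7]
  After s2: [1, 3, 2, 4, 6, 5, 7]
  After s1: [3, 1, 2, 4, 6, 5, 7]
  After s5: [3, 1, 2, 4, 5, 6, 7]
  After s2: [3, 2, 1, 4, 5, 6, 7]
  After s1: [2, 3, 1, 4, 5, 6, 7]
  After s2: [2, 1, 3, 4, 5, 6, 7]
Final permutation: [2, 1, 3, 4, 5, 6, 7]

[2, 1, 3, 4, 5, 6, 7]
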